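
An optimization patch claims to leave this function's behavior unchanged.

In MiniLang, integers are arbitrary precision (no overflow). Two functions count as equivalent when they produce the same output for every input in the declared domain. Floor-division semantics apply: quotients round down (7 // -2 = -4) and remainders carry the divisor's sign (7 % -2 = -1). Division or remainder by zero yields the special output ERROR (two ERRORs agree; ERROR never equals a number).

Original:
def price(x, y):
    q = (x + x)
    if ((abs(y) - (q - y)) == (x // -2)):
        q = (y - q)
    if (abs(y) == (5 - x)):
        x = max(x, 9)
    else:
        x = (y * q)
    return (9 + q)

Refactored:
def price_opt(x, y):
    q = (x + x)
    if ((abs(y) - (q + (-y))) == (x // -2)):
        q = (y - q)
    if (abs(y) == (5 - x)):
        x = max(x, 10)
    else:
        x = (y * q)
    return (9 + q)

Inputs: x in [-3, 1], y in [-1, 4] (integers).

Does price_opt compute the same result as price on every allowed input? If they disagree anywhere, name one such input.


The one real change (`9` became `10`) has no effect anywhere in the declared ranges.
Tracing x=-1, y=0: price: q becomes -2; next ((abs(y) - (q - y)) == (x // -2)) evaluates to false; next (abs(y) == (5 - x)) evaluates to false; next x becomes 0; next final value 7 | price_opt: q becomes -2; next ((abs(y) - (q + (-y))) == (x // -2)) evaluates to false; next (abs(y) == (5 - x)) evaluates to false; next x becomes 0; next final value 7 — matching result 7.
Every one of the 30 inputs gives matching results.
verdict: equivalent


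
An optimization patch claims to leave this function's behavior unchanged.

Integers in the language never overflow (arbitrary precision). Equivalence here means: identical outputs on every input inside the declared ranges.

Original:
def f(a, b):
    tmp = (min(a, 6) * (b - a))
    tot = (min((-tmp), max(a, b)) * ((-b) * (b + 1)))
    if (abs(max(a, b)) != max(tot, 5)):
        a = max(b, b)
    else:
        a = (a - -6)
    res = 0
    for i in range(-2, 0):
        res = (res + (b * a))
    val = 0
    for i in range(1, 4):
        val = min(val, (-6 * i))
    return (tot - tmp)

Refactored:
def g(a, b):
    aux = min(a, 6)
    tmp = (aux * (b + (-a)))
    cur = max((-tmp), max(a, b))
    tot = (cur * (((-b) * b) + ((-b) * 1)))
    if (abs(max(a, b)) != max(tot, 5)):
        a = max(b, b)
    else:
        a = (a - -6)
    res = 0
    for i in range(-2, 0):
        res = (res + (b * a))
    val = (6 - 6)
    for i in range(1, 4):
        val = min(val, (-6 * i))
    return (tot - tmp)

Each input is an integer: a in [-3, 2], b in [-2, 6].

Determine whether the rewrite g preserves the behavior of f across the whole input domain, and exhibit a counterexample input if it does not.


These are not equivalent — on a=-3, b=-2 the outputs split (7 vs -3).
f: tmp becomes -3; next tot becomes 4; next (abs(max(a, b)) != max(tot, 5)) evaluates to true; next a becomes -2; next res becomes 0; next at i=-2:; next res becomes 4; next at i=-1:; next res becomes 8; next val becomes 0; next at i=1:; next val becomes -6; next at i=2:; next val becomes -12; next at i=3:; next val becomes -18; next final value 7
g: aux becomes -3; next tmp becomes -3; next cur becomes 3; next tot becomes -6; next (abs(max(a, b)) != max(tot, 5)) evaluates to true; next a becomes -2; next res becomes 0; next at i=-2:; next res becomes 4; next at i=-1:; next res becomes 8; next val becomes 0; next at i=1:; next val becomes -6; next at i=2:; next val becomes -12; next at i=3:; next val becomes -18; next final value -3
verdict: not equivalent; witness: a=-3, b=-2


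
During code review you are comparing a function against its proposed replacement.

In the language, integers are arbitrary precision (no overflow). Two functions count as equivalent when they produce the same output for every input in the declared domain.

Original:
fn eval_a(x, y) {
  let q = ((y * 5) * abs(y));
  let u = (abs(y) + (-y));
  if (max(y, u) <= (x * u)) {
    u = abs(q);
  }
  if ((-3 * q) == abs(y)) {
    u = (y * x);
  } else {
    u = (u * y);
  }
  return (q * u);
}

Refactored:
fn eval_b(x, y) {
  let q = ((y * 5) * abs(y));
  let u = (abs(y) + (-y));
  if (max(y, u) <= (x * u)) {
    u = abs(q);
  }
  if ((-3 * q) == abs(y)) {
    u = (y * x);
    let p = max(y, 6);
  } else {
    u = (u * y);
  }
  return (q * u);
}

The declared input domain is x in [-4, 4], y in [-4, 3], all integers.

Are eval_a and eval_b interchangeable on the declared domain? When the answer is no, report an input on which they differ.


Although min/max/abs usage differs; also statement counts differ; also local variable names differ; also constant usage differs, 72/72 inputs agree.
verdict: equivalent


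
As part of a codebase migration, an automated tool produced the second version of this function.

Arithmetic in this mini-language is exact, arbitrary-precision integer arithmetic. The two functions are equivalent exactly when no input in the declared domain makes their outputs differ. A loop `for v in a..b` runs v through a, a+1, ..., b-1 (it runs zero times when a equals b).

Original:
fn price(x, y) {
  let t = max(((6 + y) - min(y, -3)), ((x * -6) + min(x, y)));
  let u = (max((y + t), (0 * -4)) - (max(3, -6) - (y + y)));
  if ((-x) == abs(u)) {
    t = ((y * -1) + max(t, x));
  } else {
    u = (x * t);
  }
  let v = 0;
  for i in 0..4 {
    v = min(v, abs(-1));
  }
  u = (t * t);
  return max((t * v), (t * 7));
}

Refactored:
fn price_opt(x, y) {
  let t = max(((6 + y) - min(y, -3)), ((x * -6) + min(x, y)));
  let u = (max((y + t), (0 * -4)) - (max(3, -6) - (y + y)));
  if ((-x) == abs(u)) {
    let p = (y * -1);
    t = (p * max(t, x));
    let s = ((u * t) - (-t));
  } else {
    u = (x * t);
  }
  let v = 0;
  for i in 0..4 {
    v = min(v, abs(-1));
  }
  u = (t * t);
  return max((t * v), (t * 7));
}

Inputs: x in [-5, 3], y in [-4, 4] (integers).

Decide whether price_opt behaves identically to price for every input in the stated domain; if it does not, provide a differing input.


There is a counterexample at x=-3, y=-3: 126 on one side, 315 on the other.
price: t becomes 15; next u becomes 3; next ((-x) == abs(u)) evaluates to true; next t becomes 18; next v becomes 0; next at i=0:; next v becomes 0; next at i=1:; next v becomes 0; next at i=2:; next v becomes 0; next at i=3:; next v becomes 0; next u becomes 324; next final value 126
price_opt: t becomes 15; next u becomes 3; next ((-x) == abs(u)) evaluates to true; next p becomes 3; next t becomes 45; next s becomes 180; next v becomes 0; next at i=0:; next v becomes 0; next at i=1:; next v becomes 0; next at i=2:; next v becomes 0; next at i=3:; next v becomes 0; next u becomes 2025; next final value 315
verdict: not equivalent; witness: x=-3, y=-3


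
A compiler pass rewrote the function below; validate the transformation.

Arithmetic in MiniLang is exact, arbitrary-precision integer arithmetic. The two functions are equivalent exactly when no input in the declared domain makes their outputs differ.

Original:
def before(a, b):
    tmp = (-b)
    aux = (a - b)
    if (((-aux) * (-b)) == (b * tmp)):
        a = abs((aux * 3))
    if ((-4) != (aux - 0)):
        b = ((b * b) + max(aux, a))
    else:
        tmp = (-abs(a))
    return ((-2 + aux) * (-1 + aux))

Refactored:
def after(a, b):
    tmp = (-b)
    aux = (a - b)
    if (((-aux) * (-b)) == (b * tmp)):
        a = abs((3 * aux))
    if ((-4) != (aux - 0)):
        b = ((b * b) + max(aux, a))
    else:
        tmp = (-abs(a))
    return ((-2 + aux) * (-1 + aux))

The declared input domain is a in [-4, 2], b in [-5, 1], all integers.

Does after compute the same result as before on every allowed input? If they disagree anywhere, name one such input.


Side by side, the visible changes include: same computation, different form.
One worked example (a=1, b=-4) — before: tmp=4, then aux=5, then (((-aux) * (-b)) == (b * tmp)) is false, then ((-4) != (aux - 0)) is true, then b=21, then returns 12; after: tmp=4, then aux=5, then (((-aux) * (-b)) == (b * tmp)) is false, then ((-4) != (aux - 0)) is true, then b=21, then returns 12; agreement on 12.
An exhaustive pass over the 49 declared inputs shows identical outputs.
verdict: equivalent


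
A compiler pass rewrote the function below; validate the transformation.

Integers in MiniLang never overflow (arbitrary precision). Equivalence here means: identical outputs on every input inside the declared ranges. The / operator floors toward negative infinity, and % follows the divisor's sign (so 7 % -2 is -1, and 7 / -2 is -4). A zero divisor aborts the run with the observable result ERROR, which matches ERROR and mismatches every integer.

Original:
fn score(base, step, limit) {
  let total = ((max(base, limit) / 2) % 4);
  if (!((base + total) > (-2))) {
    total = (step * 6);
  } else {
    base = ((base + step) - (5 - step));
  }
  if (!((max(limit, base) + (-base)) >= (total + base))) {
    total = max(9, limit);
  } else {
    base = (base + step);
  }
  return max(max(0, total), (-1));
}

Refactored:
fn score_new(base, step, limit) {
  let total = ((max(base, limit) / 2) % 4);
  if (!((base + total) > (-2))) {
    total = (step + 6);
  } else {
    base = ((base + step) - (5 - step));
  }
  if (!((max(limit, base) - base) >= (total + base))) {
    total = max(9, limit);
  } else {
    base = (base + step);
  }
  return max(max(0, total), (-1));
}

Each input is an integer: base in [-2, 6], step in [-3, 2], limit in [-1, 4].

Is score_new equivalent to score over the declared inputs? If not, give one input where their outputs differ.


base=-2, step=-3, limit=0 yields 0 from score but 3 from score_new.
verdict: not equivalent; witness: base=-2, step=-3, limit=0


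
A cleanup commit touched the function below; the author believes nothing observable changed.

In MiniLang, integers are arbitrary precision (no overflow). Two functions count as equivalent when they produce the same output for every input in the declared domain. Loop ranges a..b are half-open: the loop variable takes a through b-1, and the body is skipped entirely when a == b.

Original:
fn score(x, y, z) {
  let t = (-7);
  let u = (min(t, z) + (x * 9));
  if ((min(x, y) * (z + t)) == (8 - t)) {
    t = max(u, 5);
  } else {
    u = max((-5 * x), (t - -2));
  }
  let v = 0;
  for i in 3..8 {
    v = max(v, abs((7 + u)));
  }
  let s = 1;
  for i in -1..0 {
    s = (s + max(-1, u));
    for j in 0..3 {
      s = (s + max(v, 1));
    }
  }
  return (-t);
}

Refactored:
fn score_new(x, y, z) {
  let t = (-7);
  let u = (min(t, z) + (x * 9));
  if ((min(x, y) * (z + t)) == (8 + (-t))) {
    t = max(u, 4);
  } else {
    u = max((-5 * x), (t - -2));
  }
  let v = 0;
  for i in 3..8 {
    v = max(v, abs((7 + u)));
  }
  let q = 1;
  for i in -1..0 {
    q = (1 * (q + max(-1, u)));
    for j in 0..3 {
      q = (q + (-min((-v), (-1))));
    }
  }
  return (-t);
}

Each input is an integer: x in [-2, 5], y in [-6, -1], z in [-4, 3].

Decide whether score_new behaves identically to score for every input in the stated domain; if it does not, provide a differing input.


Try x=-2, y=-3, z=2.
score: t becomes -7; next u becomes -25; next ((min(x, y) * (z + t)) == (8 - t)) evaluates to true; next t becomes 5; next v becomes 0; next at i=3:; next v becomes 18; next at i=4:; next v becomes 18; next at i=5:; next v becomes 18; next at i=6:; next v becomes 18; next at i=7:; next v becomes 18; next s becomes 1; next at i=-1:; next s becomes 0; next at j=0:; next s becomes 18; next at j=1:; next s becomes 36; next at j=2:; next s becomes 54; next final value -5
score_new: t becomes -7; next u becomes -25; next ((min(x, y) * (z + t)) == (8 + (-t))) evaluates to true; next t becomes 4; next v becomes 0; next at i=3:; next v becomes 18; next at i=4:; next v becomes 18; next at i=5:; next v becomes 18; next at i=6:; next v becomes 18; next at i=7:; next v becomes 18; next q becomes 1; next at i=-1:; next q becomes 0; next at j=0:; next q becomes 18; next at j=1:; next q becomes 36; next at j=2:; next q becomes 54; next final value -4
-5 != -4, so the rewrite changes behavior.
verdict: not equivalent; witness: x=-2, y=-3, z=2


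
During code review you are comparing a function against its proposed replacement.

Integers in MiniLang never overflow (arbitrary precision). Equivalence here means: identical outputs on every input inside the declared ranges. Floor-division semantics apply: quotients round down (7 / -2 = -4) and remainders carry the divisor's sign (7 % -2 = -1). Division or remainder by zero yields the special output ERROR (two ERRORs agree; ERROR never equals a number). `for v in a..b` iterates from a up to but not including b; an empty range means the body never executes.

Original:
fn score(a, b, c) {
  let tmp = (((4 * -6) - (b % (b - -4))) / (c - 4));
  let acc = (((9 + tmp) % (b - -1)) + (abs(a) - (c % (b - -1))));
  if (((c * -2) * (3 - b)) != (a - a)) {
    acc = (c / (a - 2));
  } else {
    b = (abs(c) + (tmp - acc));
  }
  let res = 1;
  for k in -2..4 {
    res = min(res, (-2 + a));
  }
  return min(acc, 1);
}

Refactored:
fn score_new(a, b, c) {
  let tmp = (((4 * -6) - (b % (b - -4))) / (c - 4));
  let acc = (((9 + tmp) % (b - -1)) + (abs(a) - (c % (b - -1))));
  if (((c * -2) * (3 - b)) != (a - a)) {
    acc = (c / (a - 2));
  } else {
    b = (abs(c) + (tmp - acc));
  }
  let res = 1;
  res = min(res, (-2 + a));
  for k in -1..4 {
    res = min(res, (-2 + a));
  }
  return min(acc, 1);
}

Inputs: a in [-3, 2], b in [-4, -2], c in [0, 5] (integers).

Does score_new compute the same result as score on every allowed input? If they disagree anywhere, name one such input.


The two versions differ — the changes include loop structure differs, plus min/max/abs usage differs, plus constant usage differs, plus arithmetic usage differs, plus statement counts differ.
Spot check at a=1, b=-2, c=4 — score: a zero divisor aborts: ERROR. score_new: a zero divisor aborts: ERROR. Both give ERROR.
Every one of the 108 inputs gives matching results.
verdict: equivalent


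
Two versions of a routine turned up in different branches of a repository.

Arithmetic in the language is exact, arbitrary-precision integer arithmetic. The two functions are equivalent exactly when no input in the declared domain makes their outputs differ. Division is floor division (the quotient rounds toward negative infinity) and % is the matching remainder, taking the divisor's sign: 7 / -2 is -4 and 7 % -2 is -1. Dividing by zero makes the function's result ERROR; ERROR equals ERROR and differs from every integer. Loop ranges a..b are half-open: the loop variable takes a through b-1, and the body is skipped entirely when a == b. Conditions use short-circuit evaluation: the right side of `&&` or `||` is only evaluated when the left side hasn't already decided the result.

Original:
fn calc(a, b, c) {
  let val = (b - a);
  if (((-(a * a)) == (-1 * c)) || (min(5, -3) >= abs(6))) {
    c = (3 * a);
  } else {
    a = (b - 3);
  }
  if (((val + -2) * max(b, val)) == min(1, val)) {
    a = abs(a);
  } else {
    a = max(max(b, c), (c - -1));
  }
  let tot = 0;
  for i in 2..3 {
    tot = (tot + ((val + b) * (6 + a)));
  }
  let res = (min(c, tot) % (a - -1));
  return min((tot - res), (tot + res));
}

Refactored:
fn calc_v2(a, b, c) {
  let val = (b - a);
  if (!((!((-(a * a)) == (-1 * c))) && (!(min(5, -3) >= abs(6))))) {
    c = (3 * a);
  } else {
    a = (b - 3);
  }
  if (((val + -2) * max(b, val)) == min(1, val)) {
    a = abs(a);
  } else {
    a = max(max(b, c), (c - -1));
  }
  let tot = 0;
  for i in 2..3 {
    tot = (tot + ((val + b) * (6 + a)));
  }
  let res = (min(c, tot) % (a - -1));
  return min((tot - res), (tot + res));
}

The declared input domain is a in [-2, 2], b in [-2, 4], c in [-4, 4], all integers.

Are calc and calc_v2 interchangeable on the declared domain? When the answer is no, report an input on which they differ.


Side by side, the visible changes include: boolean connective usage differs.
Tracing a=1, b=3, c=0: calc: val becomes 2; next (((-(a * a)) == (-1 * c)) || (min(5, -3) >= abs(6))) evaluates to false; next a becomes 0; next (((val + -2) * max(b, val)) == min(1, val)) evaluates to false; next a becomes 3; next tot becomes 0; next at i=2:; next tot becomes 45; next res becomes 0; next final value 45 | calc_v2: val becomes 2; next (!((!((-(a * a)) == (-1 * c))) && (!(min(5, -3) >= abs(6))))) evaluates to false; next a becomes 0; next (((val + -2) * max(b, val)) == min(1, val)) evaluates to false; next a becomes 3; next tot becomes 0; next at i=2:; next tot becomes 45; next res becomes 0; next final value 45 — matching result 45.
An exhaustive pass over the 315 declared inputs shows identical outputs.
verdict: equivalent


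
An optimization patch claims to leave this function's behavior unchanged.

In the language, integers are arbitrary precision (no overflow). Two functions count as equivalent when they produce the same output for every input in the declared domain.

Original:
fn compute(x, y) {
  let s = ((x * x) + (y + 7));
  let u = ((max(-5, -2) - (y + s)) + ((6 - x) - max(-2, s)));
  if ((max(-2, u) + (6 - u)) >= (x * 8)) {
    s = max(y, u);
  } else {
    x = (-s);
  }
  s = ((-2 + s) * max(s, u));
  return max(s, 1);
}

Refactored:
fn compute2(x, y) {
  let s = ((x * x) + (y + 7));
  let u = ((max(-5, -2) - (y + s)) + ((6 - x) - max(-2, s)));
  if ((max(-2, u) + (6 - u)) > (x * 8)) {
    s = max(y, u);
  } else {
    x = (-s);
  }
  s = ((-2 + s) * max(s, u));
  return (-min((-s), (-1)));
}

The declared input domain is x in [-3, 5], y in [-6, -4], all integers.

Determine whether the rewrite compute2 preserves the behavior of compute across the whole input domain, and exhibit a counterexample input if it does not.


These are not equivalent — on x=4, y=-6 the outputs split (48 vs 255).
compute: s=17, then u=-28, then ((max(-2, u) + (6 - u)) >= (x * 8)) is true, then s=-6, then s=48, then returns 48
compute2: s=17, then u=-28, then ((max(-2, u) + (6 - u)) > (x * 8)) is false, then x=-17, then s=255, then returns 255
verdict: not equivalent; witness: x=4, y=-6


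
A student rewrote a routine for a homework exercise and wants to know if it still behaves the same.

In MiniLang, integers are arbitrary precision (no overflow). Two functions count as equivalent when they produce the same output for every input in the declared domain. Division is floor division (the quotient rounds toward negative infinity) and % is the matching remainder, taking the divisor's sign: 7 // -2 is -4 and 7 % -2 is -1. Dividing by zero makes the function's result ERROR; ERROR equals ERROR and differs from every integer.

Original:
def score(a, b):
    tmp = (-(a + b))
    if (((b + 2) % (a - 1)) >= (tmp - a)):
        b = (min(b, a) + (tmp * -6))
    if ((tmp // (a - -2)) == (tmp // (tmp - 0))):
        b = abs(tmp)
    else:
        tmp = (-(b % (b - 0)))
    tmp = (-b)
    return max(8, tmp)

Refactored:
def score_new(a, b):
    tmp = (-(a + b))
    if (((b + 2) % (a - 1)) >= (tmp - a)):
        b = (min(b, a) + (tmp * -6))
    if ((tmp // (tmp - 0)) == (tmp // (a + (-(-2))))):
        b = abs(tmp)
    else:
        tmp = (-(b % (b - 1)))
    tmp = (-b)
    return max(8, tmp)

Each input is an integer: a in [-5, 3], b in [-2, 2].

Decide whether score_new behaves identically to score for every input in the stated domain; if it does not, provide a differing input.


Run the pair on a=-5, b=0.
score: tmp becomes 5; next (((b + 2) % (a - 1)) >= (tmp - a)) evaluates to false; next ((tmp // (a - -2)) == (tmp // (tmp - 0))) evaluates to false; next hits division by zero so the output is ERROR
score_new: tmp becomes 5; next (((b + 2) % (a - 1)) >= (tmp - a)) evaluates to false; next ((tmp // (tmp - 0)) == (tmp // (a + (-(-2))))) evaluates to false; next tmp becomes 0; next tmp becomes 0; next final value 8
ERROR and 8 differ, so these are not the same function on this domain.
verdict: not equivalent; witness: a=-5, b=0


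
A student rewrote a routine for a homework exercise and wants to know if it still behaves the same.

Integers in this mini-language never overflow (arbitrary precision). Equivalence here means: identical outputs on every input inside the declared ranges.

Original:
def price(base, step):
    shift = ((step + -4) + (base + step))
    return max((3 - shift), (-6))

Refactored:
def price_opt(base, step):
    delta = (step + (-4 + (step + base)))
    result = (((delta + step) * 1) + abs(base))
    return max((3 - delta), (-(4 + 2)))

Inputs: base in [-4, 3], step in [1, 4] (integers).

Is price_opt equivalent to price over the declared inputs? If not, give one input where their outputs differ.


Although statement counts differ; arithmetic usage differs; local variable names differ; constant usage differs; min/max/abs usage differs, 32/32 inputs agree.
verdict: equivalent


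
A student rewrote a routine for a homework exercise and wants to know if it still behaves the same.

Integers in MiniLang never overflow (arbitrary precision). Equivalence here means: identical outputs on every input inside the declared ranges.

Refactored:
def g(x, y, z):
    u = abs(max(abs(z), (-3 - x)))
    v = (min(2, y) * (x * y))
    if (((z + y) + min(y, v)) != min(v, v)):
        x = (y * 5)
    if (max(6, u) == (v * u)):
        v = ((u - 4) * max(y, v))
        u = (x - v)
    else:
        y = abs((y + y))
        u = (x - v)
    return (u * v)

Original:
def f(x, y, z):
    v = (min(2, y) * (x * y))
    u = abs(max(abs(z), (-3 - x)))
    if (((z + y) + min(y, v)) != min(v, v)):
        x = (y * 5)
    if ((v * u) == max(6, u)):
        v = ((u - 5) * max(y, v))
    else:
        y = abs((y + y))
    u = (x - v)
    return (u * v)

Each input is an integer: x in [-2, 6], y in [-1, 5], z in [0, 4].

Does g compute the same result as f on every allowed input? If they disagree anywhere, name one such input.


There is a counterexample at x=1, y=3, z=1: -936 on one side, -594 on the other.
f: v := 6 | u := 1 | (((z + y) + min(y, v)) != min(v, v)): true | x := 15 | ((v * u) == max(6, u)): true | v := -24 | u := 39 | result -936
g: u := 1 | v := 6 | (((z + y) + min(y, v)) != min(v, v)): true | x := 15 | (max(6, u) == (v * u)): true | v := -18 | u := 33 | result -594
verdict: not equivalent; witness: x=1, y=3, z=1


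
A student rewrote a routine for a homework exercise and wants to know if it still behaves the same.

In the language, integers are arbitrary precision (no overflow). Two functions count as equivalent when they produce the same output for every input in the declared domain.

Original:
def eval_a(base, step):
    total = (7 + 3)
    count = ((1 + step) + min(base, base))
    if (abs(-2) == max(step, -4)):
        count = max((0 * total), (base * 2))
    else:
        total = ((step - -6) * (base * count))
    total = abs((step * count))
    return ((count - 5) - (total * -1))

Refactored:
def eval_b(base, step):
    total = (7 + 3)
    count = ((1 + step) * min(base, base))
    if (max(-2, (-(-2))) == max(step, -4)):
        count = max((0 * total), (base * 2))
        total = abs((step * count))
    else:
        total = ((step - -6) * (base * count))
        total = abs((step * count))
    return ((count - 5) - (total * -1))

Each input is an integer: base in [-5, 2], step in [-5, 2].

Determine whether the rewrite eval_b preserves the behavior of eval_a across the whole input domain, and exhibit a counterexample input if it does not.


The rewrite breaks on base=-5, step=-5, where the results are 31 and 115.
eval_a: total = 10; count = -9; (abs(-2) == max(step, -4)) -> false; total = 45; total = 45; return 31
eval_b: total = 10; count = 20; (max(-2, (-(-2))) == max(step, -4)) -> false; total = -100; total = 100; return 115
verdict: not equivalent; witness: base=-5, step=-5


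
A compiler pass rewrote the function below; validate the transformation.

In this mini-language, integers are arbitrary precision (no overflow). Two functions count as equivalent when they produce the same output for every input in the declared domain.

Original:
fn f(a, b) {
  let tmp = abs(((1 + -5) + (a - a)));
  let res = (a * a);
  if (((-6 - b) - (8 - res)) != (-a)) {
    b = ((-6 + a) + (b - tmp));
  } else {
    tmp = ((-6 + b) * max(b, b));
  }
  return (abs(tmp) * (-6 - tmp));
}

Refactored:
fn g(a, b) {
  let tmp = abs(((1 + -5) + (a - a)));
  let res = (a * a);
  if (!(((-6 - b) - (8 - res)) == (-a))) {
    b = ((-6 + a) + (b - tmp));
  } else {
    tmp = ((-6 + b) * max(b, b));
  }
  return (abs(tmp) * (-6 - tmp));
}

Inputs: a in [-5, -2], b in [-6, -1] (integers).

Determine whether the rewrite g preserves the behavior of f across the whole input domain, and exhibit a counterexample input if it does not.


Equivalent — the differences include boolean connective usage differs; and comparison usage differs, yet no declared input distinguishes the two.
Tracing a=-5, b=-6: f: tmp := 4 | res := 25 | (((-6 - b) - (8 - res)) != (-a)): true | b := -21 | result -40 | g: tmp := 4 | res := 25 | (!(((-6 - b) - (8 - res)) == (-a))): true | b := -21 | result -40 — matching result -40.
An exhaustive pass over the 24 declared inputs shows identical outputs.
verdict: equivalent


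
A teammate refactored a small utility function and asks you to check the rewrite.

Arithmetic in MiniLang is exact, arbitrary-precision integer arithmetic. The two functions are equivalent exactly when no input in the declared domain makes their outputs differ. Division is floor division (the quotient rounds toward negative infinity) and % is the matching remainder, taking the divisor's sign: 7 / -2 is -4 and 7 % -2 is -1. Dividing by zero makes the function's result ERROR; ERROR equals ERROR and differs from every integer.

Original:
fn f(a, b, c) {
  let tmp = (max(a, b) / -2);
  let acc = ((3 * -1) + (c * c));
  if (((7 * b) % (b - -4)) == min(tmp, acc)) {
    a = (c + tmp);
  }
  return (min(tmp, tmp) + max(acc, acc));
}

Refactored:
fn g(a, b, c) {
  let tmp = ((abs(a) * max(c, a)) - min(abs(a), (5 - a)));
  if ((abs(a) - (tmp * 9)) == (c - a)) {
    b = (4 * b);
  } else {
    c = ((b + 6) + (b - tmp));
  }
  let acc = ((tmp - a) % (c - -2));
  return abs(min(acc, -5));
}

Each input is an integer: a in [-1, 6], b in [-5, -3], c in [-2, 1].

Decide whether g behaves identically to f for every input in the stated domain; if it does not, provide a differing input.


These are not equivalent — on a=-1, b=-5, c=-2 the outputs split (1 vs ERROR).
f: tmp := 0 | acc := 1 | (((7 * b) % (b - -4)) == min(tmp, acc)): true | a := -2 | result 1
g: tmp := -2 | ((abs(a) - (tmp * 9)) == (c - a)): false | c := -2 | divide-by-zero, output ERROR
verdict: not equivalent; witness: a=-1, b=-5, c=-2


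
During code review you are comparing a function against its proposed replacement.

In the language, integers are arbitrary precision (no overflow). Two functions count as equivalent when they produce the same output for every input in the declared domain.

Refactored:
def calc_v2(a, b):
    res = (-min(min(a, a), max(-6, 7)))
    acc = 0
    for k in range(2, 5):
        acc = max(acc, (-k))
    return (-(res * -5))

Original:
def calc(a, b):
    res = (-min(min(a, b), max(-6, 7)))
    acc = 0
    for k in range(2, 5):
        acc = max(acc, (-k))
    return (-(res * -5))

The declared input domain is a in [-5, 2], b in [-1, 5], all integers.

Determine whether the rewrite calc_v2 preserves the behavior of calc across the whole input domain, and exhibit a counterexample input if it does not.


Not equivalent: a=0, b=-1 separates them (5 vs 0).
calc: res becomes 1; next acc becomes 0; next at k=2:; next acc becomes 0; next at k=3:; next acc becomes 0; next at k=4:; next acc becomes 0; next final value 5
calc_v2: res becomes 0; next acc becomes 0; next at k=2:; next acc becomes 0; next at k=3:; next acc becomes 0; next at k=4:; next acc becomes 0; next final value 0
verdict: not equivalent; witness: a=0, b=-1


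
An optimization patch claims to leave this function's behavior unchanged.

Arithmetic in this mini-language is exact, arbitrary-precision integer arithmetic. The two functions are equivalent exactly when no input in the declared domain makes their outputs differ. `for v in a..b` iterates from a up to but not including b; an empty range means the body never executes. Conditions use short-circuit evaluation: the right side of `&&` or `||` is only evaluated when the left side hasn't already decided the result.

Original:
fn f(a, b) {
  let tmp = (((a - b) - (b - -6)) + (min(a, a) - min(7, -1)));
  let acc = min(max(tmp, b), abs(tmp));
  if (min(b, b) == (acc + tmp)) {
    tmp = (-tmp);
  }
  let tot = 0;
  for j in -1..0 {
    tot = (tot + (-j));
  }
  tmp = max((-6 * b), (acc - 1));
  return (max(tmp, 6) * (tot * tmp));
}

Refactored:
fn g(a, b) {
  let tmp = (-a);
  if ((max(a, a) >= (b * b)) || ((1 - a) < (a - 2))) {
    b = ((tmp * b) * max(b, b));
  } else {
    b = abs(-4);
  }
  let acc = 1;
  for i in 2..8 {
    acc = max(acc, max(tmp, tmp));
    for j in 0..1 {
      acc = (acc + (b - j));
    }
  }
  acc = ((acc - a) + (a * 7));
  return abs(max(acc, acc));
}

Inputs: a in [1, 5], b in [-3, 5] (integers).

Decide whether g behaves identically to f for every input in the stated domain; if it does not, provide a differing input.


There is a counterexample at a=1, b=-3: 324 on one side, 31 on the other.
f: tmp becomes 3; next acc becomes 3; next (min(b, b) == (acc + tmp)) evaluates to false; next tot becomes 0; next at j=-1:; next tot becomes 1; next tmp becomes 18; next final value 324
g: tmp becomes -1; next ((max(a, a) >= (b * b)) || ((1 - a) < (a - 2))) evaluates to false; next b becomes 4; next acc becomes 1; next at i=2:; next acc becomes 1; next at j=0:; next acc becomes 5; next at i=3:; next acc becomes 5; next at j=0:; next acc becomes 9; next at i=4:; next acc becomes 9; next at j=0:; next acc becomes 13; next at i=5:; next acc becomes 13; next at j=0:; next acc becomes 17; next at i=6:; next acc becomes 17; next at j=0:; next acc becomes 21; next at i=7:; next acc becomes 21; next at j=0:; next acc becomes 25; next acc becomes 31; next final value 31
verdict: not equivalent; witness: a=1, b=-3


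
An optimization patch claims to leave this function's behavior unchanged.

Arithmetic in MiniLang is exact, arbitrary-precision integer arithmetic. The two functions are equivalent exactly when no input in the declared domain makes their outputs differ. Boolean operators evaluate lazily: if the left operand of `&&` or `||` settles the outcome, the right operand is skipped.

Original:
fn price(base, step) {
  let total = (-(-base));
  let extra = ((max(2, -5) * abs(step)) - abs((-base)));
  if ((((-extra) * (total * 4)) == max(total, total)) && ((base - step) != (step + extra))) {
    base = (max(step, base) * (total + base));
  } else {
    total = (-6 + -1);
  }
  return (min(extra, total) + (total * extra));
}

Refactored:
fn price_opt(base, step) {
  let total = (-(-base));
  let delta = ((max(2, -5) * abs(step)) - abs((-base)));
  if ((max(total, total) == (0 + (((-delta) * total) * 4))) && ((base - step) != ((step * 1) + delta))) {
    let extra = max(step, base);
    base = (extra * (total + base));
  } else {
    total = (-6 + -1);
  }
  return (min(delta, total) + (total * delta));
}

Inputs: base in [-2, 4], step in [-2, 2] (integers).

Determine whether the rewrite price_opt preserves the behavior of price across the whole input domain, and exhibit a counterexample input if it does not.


Reading the diff, among the changes: local variable names differ; and statement counts differ; and constant usage differs; and arithmetic usage differs.
Tracing base=-1, step=-2: price: total = -1; extra = 3; ((((-extra) * (total * 4)) == max(total, total)) && ((base - step) != (step + extra))) -> false; total = -7; return -28 | price_opt: total = -1; delta = 3; ((max(total, total) == (0 + (((-delta) * total) * 4))) && ((base - step) != ((step * 1) + delta))) -> false; total = -7; return -28 — matching result -28.
Checked all 35 inputs in the declared domain: the outputs agree on every one.
verdict: equivalent


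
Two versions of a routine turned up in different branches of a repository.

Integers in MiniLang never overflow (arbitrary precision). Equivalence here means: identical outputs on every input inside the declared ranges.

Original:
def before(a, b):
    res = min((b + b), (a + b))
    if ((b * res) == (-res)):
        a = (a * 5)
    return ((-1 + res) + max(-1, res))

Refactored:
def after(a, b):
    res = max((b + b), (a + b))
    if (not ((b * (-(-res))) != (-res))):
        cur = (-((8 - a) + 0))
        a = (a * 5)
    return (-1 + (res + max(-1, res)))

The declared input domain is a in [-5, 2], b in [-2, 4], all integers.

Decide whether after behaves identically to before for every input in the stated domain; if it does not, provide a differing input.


At a=-5, b=-2: before gives -9, after gives -6.
verdict: not equivalent; witness: a=-5, b=-2


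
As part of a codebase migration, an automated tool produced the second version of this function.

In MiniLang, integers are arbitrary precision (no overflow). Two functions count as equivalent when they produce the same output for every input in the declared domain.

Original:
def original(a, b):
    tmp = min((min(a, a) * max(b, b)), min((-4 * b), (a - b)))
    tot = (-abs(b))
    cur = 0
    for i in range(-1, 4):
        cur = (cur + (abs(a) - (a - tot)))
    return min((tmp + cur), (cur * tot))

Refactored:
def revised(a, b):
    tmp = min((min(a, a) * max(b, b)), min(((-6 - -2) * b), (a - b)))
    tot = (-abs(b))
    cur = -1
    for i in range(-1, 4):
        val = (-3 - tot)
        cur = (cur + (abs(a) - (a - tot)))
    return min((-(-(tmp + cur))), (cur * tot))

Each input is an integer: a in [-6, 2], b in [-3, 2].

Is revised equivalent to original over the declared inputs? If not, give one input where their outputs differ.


On input a=-6, b=-3, original returns -135 while revised returns -132.
verdict: not equivalent; witness: a=-6, b=-3


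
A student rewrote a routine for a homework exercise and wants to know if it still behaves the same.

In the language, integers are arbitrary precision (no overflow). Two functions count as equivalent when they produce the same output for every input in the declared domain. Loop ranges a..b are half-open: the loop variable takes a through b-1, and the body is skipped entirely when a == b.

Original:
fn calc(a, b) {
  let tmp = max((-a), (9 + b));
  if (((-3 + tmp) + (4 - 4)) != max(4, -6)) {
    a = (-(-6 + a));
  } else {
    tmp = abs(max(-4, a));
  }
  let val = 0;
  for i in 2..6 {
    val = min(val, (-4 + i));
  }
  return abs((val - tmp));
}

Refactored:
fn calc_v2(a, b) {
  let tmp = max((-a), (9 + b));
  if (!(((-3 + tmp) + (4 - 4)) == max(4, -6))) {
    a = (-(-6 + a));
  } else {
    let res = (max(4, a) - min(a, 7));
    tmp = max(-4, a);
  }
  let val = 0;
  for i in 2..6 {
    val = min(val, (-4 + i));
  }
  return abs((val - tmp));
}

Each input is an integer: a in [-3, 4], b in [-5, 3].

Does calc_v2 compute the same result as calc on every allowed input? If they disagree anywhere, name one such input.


Not equivalent: a=-3, b=-2 separates them (5 vs 1).
calc: tmp becomes 7; next (((-3 + tmp) + (4 - 4)) != max(4, -6)) evaluates to false; next tmp becomes 3; next val becomes 0; next at i=2:; next val becomes -2; next at i=3:; next val becomes -2; next at i=4:; next val becomes -2; next at i=5:; next val becomes -2; next final value 5
calc_v2: tmp becomes 7; next (!(((-3 + tmp) + (4 - 4)) == max(4, -6))) evaluates to false; next res becomes 7; next tmp becomes -3; next val becomes 0; next at i=2:; next val becomes -2; next at i=3:; next val becomes -2; next at i=4:; next val becomes -2; next at i=5:; next val becomes -2; next final value 1
verdict: not equivalent; witness: a=-3, b=-2


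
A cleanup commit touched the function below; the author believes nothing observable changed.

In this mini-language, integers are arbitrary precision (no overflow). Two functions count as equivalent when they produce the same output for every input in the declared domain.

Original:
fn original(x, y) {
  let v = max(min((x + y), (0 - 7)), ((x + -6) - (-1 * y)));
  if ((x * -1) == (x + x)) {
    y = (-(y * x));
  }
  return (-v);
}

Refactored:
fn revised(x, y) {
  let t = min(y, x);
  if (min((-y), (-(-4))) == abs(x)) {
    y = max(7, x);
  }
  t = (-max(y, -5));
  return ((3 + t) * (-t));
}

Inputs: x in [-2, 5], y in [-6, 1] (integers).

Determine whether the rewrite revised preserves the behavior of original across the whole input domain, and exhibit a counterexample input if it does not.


Not equivalent: x=-2, y=-6 separates them (8 vs -40).
original: v := -8 | ((x * -1) == (x + x)): false | result 8
revised: t := -6 | (min((-y), (-(-4))) == abs(x)): false | t := 5 | result -40
verdict: not equivalent; witness: x=-2, y=-6


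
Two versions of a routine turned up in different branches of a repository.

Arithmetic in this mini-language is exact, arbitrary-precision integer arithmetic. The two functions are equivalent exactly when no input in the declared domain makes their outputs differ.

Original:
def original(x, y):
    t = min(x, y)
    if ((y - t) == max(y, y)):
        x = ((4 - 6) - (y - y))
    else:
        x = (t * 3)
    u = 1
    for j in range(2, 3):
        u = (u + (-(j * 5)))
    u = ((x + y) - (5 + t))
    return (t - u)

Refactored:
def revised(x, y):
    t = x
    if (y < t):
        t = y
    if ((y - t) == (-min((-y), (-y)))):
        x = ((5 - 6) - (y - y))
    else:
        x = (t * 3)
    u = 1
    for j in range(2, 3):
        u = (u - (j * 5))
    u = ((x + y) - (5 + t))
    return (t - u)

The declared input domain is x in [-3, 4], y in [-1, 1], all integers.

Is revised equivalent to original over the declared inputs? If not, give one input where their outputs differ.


Try x=0, y=0.
original: t = 0; ((y - t) == max(y, y)) -> true; x = -2; u = 1; [j=2]; u = -9; u = -7; return 7
revised: t = 0; (y < t) -> false; ((y - t) == (-min((-y), (-y)))) -> true; x = -1; u = 1; [j=2]; u = -9; u = -6; return 6
7 vs 6 — the two versions disagree here.
verdict: not equivalent; witness: x=0, y=0


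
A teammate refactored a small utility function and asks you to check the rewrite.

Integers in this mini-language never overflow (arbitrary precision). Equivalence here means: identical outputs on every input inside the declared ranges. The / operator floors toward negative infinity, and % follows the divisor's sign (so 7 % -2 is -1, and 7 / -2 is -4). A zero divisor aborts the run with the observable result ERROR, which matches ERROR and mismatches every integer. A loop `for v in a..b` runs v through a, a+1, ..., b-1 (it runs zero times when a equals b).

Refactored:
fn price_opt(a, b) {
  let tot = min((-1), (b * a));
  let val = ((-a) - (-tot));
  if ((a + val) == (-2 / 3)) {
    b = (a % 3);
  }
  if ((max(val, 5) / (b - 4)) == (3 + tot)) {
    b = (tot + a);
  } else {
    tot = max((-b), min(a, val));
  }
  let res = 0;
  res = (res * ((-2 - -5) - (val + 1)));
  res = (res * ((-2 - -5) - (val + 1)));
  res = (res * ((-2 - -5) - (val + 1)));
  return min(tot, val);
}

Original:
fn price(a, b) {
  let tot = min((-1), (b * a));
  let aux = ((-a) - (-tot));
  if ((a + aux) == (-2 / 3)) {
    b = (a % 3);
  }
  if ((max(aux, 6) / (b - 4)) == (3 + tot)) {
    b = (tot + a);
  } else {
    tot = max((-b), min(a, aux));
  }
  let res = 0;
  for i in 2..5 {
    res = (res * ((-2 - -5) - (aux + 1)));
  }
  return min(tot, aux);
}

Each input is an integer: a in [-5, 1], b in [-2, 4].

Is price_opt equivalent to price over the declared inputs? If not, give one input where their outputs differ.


Try a=-3, b=3.
price: tot := -9 | aux := -6 | ((a + aux) == (-2 / 3)): false | ((max(aux, 6) / (b - 4)) == (3 + tot)): true | b := -12 | res := 0 | iter i=2: | res := 0 | iter i=3: | res := 0 | iter i=4: | res := 0 | result -9
price_opt: tot := -9 | val := -6 | ((a + val) == (-2 / 3)): false | ((max(val, 5) / (b - 4)) == (3 + tot)): false | tot := -3 | res := 0 | res := 0 | res := 0 | res := 0 | result -6
-9 against -6: the behavior changed.
verdict: not equivalent; witness: a=-3, b=3


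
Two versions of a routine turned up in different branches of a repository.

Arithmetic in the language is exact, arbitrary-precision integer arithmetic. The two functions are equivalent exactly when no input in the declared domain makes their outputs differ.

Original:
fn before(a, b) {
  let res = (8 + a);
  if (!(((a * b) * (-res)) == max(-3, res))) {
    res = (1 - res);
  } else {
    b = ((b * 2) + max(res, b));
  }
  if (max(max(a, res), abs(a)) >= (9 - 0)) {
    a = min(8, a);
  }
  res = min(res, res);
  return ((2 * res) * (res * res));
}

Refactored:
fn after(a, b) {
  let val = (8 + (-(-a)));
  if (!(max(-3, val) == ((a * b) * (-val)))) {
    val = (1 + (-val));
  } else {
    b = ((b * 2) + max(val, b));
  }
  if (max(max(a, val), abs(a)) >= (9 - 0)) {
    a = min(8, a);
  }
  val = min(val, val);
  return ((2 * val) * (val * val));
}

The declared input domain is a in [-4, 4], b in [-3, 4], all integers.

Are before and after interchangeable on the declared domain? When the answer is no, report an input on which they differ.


Side by side, the visible changes include: arithmetic usage differs, and local variable names differ.
As a probe, take a=-2, b=-1: before runs res = 6; (!(((a * b) * (-res)) == max(-3, res))) -> true; res = -5; (max(max(a, res), abs(a)) >= (9 - 0)) -> false; res = -5; return -250; after runs val = 6; (!(max(-3, val) == ((a * b) * (-val)))) -> true; val = -5; (max(max(a, val), abs(a)) >= (9 - 0)) -> false; val = -5; return -250; both end at -250.
Sweeping the whole domain (72 inputs) finds no disagreement.
verdict: equivalent
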